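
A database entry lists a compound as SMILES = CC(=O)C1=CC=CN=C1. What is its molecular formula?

Walk through each heavy atom and fill implicit hydrogens from standard valence (C 4, N 3, O 2, S 2, halogen 1):
  atom 1: C, bond orders sum to 1 (valence 4) → 3 H
  atom 2: C, bond orders sum to 4 (valence 4) → 0 H
  atom 3: O, bond orders sum to 2 (valence 2) → 0 H
  atom 4: C, bond orders sum to 4 (valence 4) → 0 H
  atom 5: C, bond orders sum to 3 (valence 4) → 1 H
  atom 6: C, bond orders sum to 3 (valence 4) → 1 H
  atom 7: C, bond orders sum to 3 (valence 4) → 1 H
  atom 8: N, bond orders sum to 3 (valence 3) → 0 H
  atom 9: C, bond orders sum to 3 (valence 4) → 1 H
Totals → C:7, H:7, N:1, O:1.

C7H7NO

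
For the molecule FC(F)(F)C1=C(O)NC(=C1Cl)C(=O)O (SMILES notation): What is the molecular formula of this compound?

Walk through each heavy atom and fill implicit hydrogens from standard valence (C 4, N 3, O 2, S 2, halogen 1):
  atom 1: F (halogen, monovalent) → 0 H
  atom 2: C, bond orders sum to 4 (valence 4) → 0 H
  atom 3: F (halogen, monovalent) → 0 H
  atom 4: F (halogen, monovalent) → 0 H
  atom 5: C, bond orders sum to 4 (valence 4) → 0 H
  atom 6: C, bond orders sum to 4 (valence 4) → 0 H
  atom 7: O, bond orders sum to 1 (valence 2) → 1 H
  atom 8: N, bond orders sum to 2 (valence 3) → 1 H
  atom 9: C, bond orders sum to 4 (valence 4) → 0 H
  atom 10: C, bond orders sum to 4 (valence 4) → 0 H
  atom 11: Cl (halogen, monovalent) → 0 H
  atom 12: C, bond orders sum to 4 (valence 4) → 0 H
  atom 13: O, bond orders sum to 2 (valence 2) → 0 H
  atom 14: O, bond orders sum to 1 (valence 2) → 1 H
Totals → C:6, H:3, Cl:1, F:3, N:1, O:3.

C6H3ClF3NO3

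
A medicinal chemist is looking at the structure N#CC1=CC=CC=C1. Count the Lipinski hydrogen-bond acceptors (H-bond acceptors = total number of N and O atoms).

1

N atoms: 1; O atoms: 0.
Lipinski HBA = 1 + 0 = 1.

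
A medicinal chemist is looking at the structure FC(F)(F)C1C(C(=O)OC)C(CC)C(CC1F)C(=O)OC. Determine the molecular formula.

C13H18F4O4

Walk through each heavy atom and fill implicit hydrogens from standard valence (C 4, N 3, O 2, S 2, halogen 1):
  atom 1: F (halogen, monovalent) → 0 H
  atom 2: C, bond orders sum to 4 (valence 4) → 0 H
  atom 3: F (halogen, monovalent) → 0 H
  atom 4: F (halogen, monovalent) → 0 H
  atom 5: C, bond orders sum to 3 (valence 4) → 1 H
  atom 6: C, bond orders sum to 3 (valence 4) → 1 H
  atom 7: C, bond orders sum to 4 (valence 4) → 0 H
  atom 8: O, bond orders sum to 2 (valence 2) → 0 H
  atom 9: O, bond orders sum to 2 (valence 2) → 0 H
  atom 10: C, bond orders sum to 1 (valence 4) → 3 H
  atom 11: C, bond orders sum to 3 (valence 4) → 1 H
  atom 12: C, bond orders sum to 2 (valence 4) → 2 H
  atom 13: C, bond orders sum to 1 (valence 4) → 3 H
  atom 14: C, bond orders sum to 3 (valence 4) → 1 H
  atom 15: C, bond orders sum to 2 (valence 4) → 2 H
  atom 16: C, bond orders sum to 3 (valence 4) → 1 H
  atom 17: F (halogen, monovalent) → 0 H
  atom 18: C, bond orders sum to 4 (valence 4) → 0 H
  atom 19: O, bond orders sum to 2 (valence 2) → 0 H
  atom 20: O, bond orders sum to 2 (valence 2) → 0 H
  atom 21: C, bond orders sum to 1 (valence 4) → 3 H
Totals → C:13, H:18, F:4, O:4.
In Hill order: C13H18F4O4.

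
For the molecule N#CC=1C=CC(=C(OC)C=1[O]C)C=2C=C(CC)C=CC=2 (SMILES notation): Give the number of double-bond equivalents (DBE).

10

Degree of unsaturation = (number of rings) + (number of π bonds).
Ring closures in the SMILES: 2.
π bonds: 6 double bonds (each 1 DoU), 1 triple bond (each 2 DoU) → 8 DoU from unsaturation.
Total DoU = 2 + 8 = 10.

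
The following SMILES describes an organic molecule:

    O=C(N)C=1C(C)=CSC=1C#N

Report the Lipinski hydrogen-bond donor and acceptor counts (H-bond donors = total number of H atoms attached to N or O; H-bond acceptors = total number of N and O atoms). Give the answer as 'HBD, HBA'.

2, 3

Donors: find every N or O and count the H atoms it carries.
  atom 1 (O): bond orders sum to 2 → 0 H
  atom 3 (N): bond orders sum to 1 → 2 H
  atom 11 (N): bond orders sum to 3 → 0 H
Lipinski HBD = 2.
Acceptors: N atoms = 2, O atoms = 1 → HBA = 3.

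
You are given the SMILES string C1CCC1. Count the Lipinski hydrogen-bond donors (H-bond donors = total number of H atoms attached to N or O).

0

Donors: find every N or O and count the H atoms it carries.
  (no N or O atoms present)
Lipinski HBD = 0.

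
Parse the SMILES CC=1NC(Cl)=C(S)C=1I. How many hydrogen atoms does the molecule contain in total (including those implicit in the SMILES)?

5

Walk through each heavy atom and fill implicit hydrogens from standard valence (C 4, N 3, O 2, S 2, halogen 1):
  atom 1: C, bond orders sum to 1 (valence 4) → 3 H
  atom 2: C, bond orders sum to 4 (valence 4) → 0 H
  atom 3: N, bond orders sum to 2 (valence 3) → 1 H
  atom 4: C, bond orders sum to 4 (valence 4) → 0 H
  atom 5: Cl (halogen, monovalent) → 0 H
  atom 6: C, bond orders sum to 4 (valence 4) → 0 H
  atom 7: S, bond orders sum to 1 (valence 2) → 1 H
  atom 8: C, bond orders sum to 4 (valence 4) → 0 H
  atom 9: I (halogen, monovalent) → 0 H
Total hydrogens: 5.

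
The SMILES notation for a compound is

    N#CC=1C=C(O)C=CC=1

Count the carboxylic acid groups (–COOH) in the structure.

Scan the SMILES for the carboxylic acid motif — none present.
Groups that are present: 1 hydroxyl, 1 nitrile.

0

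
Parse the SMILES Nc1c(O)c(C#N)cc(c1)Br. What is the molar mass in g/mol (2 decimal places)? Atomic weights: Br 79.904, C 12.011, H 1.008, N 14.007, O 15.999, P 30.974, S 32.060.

213.03 g/mol

First, the molecular formula is C7H5BrN2O (counting implicit H from valence).
  Br: 1 × 79.904 = 79.904
  C: 7 × 12.011 = 84.077
  H: 5 × 1.008 = 5.040
  N: 2 × 14.007 = 28.014
  O: 1 × 15.999 = 15.999
Sum: 1×79.904 + 7×12.011 + 5×1.008 + 2×14.007 + 1×15.999 = 213.034 → 213.03 g/mol.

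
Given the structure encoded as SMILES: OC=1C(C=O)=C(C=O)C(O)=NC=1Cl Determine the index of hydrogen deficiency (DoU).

Degree of unsaturation = (number of rings) + (number of π bonds).
Ring closures in the SMILES: 1.
π bonds: 5 double bonds (each 1 DoU) → 5 DoU from unsaturation.
Total DoU = 1 + 5 = 6.

6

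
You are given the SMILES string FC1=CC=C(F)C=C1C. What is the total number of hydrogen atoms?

Walk through each heavy atom and fill implicit hydrogens from standard valence (C 4, N 3, O 2, S 2, halogen 1):
  atom 1: F (halogen, monovalent) → 0 H
  atom 2: C, bond orders sum to 4 (valence 4) → 0 H
  atom 3: C, bond orders sum to 3 (valence 4) → 1 H
  atom 4: C, bond orders sum to 3 (valence 4) → 1 H
  atom 5: C, bond orders sum to 4 (valence 4) → 0 H
  atom 6: F (halogen, monovalent) → 0 H
  atom 7: C, bond orders sum to 3 (valence 4) → 1 H
  atom 8: C, bond orders sum to 4 (valence 4) → 0 H
  atom 9: C, bond orders sum to 1 (valence 4) → 3 H
Total hydrogens: 6.

6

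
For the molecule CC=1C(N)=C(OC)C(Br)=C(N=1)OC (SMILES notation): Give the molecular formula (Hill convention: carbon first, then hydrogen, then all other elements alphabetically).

Walk through each heavy atom and fill implicit hydrogens from standard valence (C 4, N 3, O 2, S 2, halogen 1):
  atom 1: C, bond orders sum to 1 (valence 4) → 3 H
  atom 2: C, bond orders sum to 4 (valence 4) → 0 H
  atom 3: C, bond orders sum to 4 (valence 4) → 0 H
  atom 4: N, bond orders sum to 1 (valence 3) → 2 H
  atom 5: C, bond orders sum to 4 (valence 4) → 0 H
  atom 6: O, bond orders sum to 2 (valence 2) → 0 H
  atom 7: C, bond orders sum to 1 (valence 4) → 3 H
  atom 8: C, bond orders sum to 4 (valence 4) → 0 H
  atom 9: Br (halogen, monovalent) → 0 H
  atom 10: C, bond orders sum to 4 (valence 4) → 0 H
  atom 11: N, bond orders sum to 3 (valence 3) → 0 H
  atom 12: O, bond orders sum to 2 (valence 2) → 0 H
  atom 13: C, bond orders sum to 1 (valence 4) → 3 H
Totals → C:8, H:11, Br:1, N:2, O:2.

C8H11BrN2O2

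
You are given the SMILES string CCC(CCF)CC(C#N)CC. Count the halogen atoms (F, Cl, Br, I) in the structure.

Halogen atoms appear at heavy-atom position 6 (1×F).
Other groups present: 1 nitrile.
Halogen count: 1.

1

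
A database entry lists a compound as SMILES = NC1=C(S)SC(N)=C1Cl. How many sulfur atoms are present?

2

Scan the SMILES for S atoms (remember two-letter symbols like Cl and Br are single atoms).
Sulfur count: 2.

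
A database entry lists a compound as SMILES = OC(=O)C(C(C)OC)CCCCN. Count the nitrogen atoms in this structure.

1

Scan the SMILES for N atoms (remember two-letter symbols like Cl and Br are single atoms).
Nitrogen count: 1.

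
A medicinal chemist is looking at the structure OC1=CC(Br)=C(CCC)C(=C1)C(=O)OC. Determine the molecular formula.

C11H13BrO3

Walk through each heavy atom and fill implicit hydrogens from standard valence (C 4, N 3, O 2, S 2, halogen 1):
  atom 1: O, bond orders sum to 1 (valence 2) → 1 H
  atom 2: C, bond orders sum to 4 (valence 4) → 0 H
  atom 3: C, bond orders sum to 3 (valence 4) → 1 H
  atom 4: C, bond orders sum to 4 (valence 4) → 0 H
  atom 5: Br (halogen, monovalent) → 0 H
  atom 6: C, bond orders sum to 4 (valence 4) → 0 H
  atom 7: C, bond orders sum to 2 (valence 4) → 2 H
  atom 8: C, bond orders sum to 2 (valence 4) → 2 H
  atom 9: C, bond orders sum to 1 (valence 4) → 3 H
  atom 10: C, bond orders sum to 4 (valence 4) → 0 H
  atom 11: C, bond orders sum to 3 (valence 4) → 1 H
  atom 12: C, bond orders sum to 4 (valence 4) → 0 H
  atom 13: O, bond orders sum to 2 (valence 2) → 0 H
  atom 14: O, bond orders sum to 2 (valence 2) → 0 H
  atom 15: C, bond orders sum to 1 (valence 4) → 3 H
Totals → C:11, H:13, Br:1, O:3.
In Hill order: C11H13BrO3.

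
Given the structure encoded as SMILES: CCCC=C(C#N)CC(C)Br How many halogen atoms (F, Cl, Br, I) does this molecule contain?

Halogen atoms appear at heavy-atom position 11 (1×Br).
Other groups present: 1 alkene, 1 nitrile.
Halogen count: 1.

1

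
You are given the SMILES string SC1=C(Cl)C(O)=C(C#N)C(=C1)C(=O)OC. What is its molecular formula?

Walk through each heavy atom and fill implicit hydrogens from standard valence (C 4, N 3, O 2, S 2, halogen 1):
  atom 1: S, bond orders sum to 1 (valence 2) → 1 H
  atom 2: C, bond orders sum to 4 (valence 4) → 0 H
  atom 3: C, bond orders sum to 4 (valence 4) → 0 H
  atom 4: Cl (halogen, monovalent) → 0 H
  atom 5: C, bond orders sum to 4 (valence 4) → 0 H
  atom 6: O, bond orders sum to 1 (valence 2) → 1 H
  atom 7: C, bond orders sum to 4 (valence 4) → 0 H
  atom 8: C, bond orders sum to 4 (valence 4) → 0 H
  atom 9: N, bond orders sum to 3 (valence 3) → 0 H
  atom 10: C, bond orders sum to 4 (valence 4) → 0 H
  atom 11: C, bond orders sum to 3 (valence 4) → 1 H
  atom 12: C, bond orders sum to 4 (valence 4) → 0 H
  atom 13: O, bond orders sum to 2 (valence 2) → 0 H
  atom 14: O, bond orders sum to 2 (valence 2) → 0 H
  atom 15: C, bond orders sum to 1 (valence 4) → 3 H
Totals → C:9, H:6, Cl:1, N:1, O:3, S:1.
In Hill order: C9H6ClNO3S.

C9H6ClNO3S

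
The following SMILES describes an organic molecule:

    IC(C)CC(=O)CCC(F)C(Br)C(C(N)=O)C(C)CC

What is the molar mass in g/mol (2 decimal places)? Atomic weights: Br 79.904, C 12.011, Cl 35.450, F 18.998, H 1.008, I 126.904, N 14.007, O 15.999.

First, the molecular formula is C14H24BrFINO2 (counting implicit H from valence).
  Br: 1 × 79.904 = 79.904
  C: 14 × 12.011 = 168.154
  F: 1 × 18.998 = 18.998
  H: 24 × 1.008 = 24.192
  I: 1 × 126.904 = 126.904
  N: 1 × 14.007 = 14.007
  O: 2 × 15.999 = 31.998
Sum: 1×79.904 + 14×12.011 + 1×18.998 + 24×1.008 + 1×126.904 + 1×14.007 + 2×15.999 = 464.157 → 464.16 g/mol.

464.16 g/mol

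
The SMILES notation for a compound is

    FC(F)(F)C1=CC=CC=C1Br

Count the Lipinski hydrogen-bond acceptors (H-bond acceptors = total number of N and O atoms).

N atoms: 0; O atoms: 0.
Lipinski HBA = 0 + 0 = 0.

0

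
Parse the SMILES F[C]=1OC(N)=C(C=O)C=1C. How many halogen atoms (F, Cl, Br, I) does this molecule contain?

1

Halogen atoms appear at heavy-atom position 1 (1×F).
Other groups present: 1 aldehyde, 1 primary amine.
Halogen count: 1.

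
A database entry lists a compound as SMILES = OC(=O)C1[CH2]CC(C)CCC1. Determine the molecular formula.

Walk through each heavy atom and fill implicit hydrogens from standard valence (C 4, N 3, O 2, S 2, halogen 1):
  atom 1: O, bond orders sum to 1 (valence 2) → 1 H
  atom 2: C, bond orders sum to 4 (valence 4) → 0 H
  atom 3: O, bond orders sum to 2 (valence 2) → 0 H
  atom 4: C, bond orders sum to 3 (valence 4) → 1 H
  atom 5: C with explicit H count 2
  atom 6: C, bond orders sum to 2 (valence 4) → 2 H
  atom 7: C, bond orders sum to 3 (valence 4) → 1 H
  atom 8: C, bond orders sum to 1 (valence 4) → 3 H
  atom 9: C, bond orders sum to 2 (valence 4) → 2 H
  atom 10: C, bond orders sum to 2 (valence 4) → 2 H
  atom 11: C, bond orders sum to 2 (valence 4) → 2 H
Totals → C:9, H:16, O:2.
In Hill order: C9H16O2.

C9H16O2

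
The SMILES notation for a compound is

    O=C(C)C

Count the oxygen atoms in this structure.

1

Scan the SMILES for O atoms (remember two-letter symbols like Cl and Br are single atoms).
Oxygen count: 1.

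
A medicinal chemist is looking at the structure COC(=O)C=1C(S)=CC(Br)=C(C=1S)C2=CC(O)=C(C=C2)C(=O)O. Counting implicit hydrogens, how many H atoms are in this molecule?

11

Walk through each heavy atom and fill implicit hydrogens from standard valence (C 4, N 3, O 2, S 2, halogen 1):
  atom 1: C, bond orders sum to 1 (valence 4) → 3 H
  atom 2: O, bond orders sum to 2 (valence 2) → 0 H
  atom 3: C, bond orders sum to 4 (valence 4) → 0 H
  atom 4: O, bond orders sum to 2 (valence 2) → 0 H
  atom 5: C, bond orders sum to 4 (valence 4) → 0 H
  atom 6: C, bond orders sum to 4 (valence 4) → 0 H
  atom 7: S, bond orders sum to 1 (valence 2) → 1 H
  atom 8: C, bond orders sum to 3 (valence 4) → 1 H
  atom 9: C, bond orders sum to 4 (valence 4) → 0 H
  atom 10: Br (halogen, monovalent) → 0 H
  atom 11: C, bond orders sum to 4 (valence 4) → 0 H
  atom 12: C, bond orders sum to 4 (valence 4) → 0 H
  atom 13: S, bond orders sum to 1 (valence 2) → 1 H
  atom 14: C, bond orders sum to 4 (valence 4) → 0 H
  atom 15: C, bond orders sum to 3 (valence 4) → 1 H
  atom 16: C, bond orders sum to 4 (valence 4) → 0 H
  atom 17: O, bond orders sum to 1 (valence 2) → 1 H
  atom 18: C, bond orders sum to 4 (valence 4) → 0 H
  atom 19: C, bond orders sum to 3 (valence 4) → 1 H
  atom 20: C, bond orders sum to 3 (valence 4) → 1 H
  atom 21: C, bond orders sum to 4 (valence 4) → 0 H
  atom 22: O, bond orders sum to 2 (valence 2) → 0 H
  atom 23: O, bond orders sum to 1 (valence 2) → 1 H
Total hydrogens: 11.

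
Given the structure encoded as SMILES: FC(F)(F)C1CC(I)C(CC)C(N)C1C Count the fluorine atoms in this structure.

Scan the SMILES for F atoms (remember two-letter symbols like Cl and Br are single atoms).
Fluorine count: 3.

3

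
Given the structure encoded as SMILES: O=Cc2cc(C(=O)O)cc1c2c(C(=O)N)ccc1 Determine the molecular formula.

C13H9NO4

Walk through each heavy atom and fill implicit hydrogens from standard valence (C 4, N 3, O 2, S 2, halogen 1); for lowercase aromatic atoms, an aromatic c carries 1 H when it has two neighbours and 0 H with three, and aromatic n carries 0 H:
  atom 1: O, bond orders sum to 2 (valence 2) → 0 H
  atom 2: C, bond orders sum to 3 (valence 4) → 1 H
  atom 3: aromatic c, 3 neighbours → 0 H
  atom 4: aromatic c, 2 neighbours → 1 H
  atom 5: aromatic c, 3 neighbours → 0 H
  atom 6: C, bond orders sum to 4 (valence 4) → 0 H
  atom 7: O, bond orders sum to 2 (valence 2) → 0 H
  atom 8: O, bond orders sum to 1 (valence 2) → 1 H
  atom 9: aromatic c, 2 neighbours → 1 H
  atom 10: aromatic c, 3 neighbours → 0 H
  atom 11: aromatic c, 3 neighbours → 0 H
  atom 12: aromatic c, 3 neighbours → 0 H
  atom 13: C, bond orders sum to 4 (valence 4) → 0 H
  atom 14: O, bond orders sum to 2 (valence 2) → 0 H
  atom 15: N, bond orders sum to 1 (valence 3) → 2 H
  atom 16: aromatic c, 2 neighbours → 1 H
  atom 17: aromatic c, 2 neighbours → 1 H
  atom 18: aromatic c, 2 neighbours → 1 H
Totals → C:13, H:9, N:1, O:4.
In Hill order: C13H9NO4.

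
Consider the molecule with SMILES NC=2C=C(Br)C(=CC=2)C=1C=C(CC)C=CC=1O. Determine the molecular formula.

Walk through each heavy atom and fill implicit hydrogens from standard valence (C 4, N 3, O 2, S 2, halogen 1):
  atom 1: N, bond orders sum to 1 (valence 3) → 2 H
  atom 2: C, bond orders sum to 4 (valence 4) → 0 H
  atom 3: C, bond orders sum to 3 (valence 4) → 1 H
  atom 4: C, bond orders sum to 4 (valence 4) → 0 H
  atom 5: Br (halogen, monovalent) → 0 H
  atom 6: C, bond orders sum to 4 (valence 4) → 0 H
  atom 7: C, bond orders sum to 3 (valence 4) → 1 H
  atom 8: C, bond orders sum to 3 (valence 4) → 1 H
  atom 9: C, bond orders sum to 4 (valence 4) → 0 H
  atom 10: C, bond orders sum to 3 (valence 4) → 1 H
  atom 11: C, bond orders sum to 4 (valence 4) → 0 H
  atom 12: C, bond orders sum to 2 (valence 4) → 2 H
  atom 13: C, bond orders sum to 1 (valence 4) → 3 H
  atom 14: C, bond orders sum to 3 (valence 4) → 1 H
  atom 15: C, bond orders sum to 3 (valence 4) → 1 H
  atom 16: C, bond orders sum to 4 (valence 4) → 0 H
  atom 17: O, bond orders sum to 1 (valence 2) → 1 H
Totals → C:14, H:14, Br:1, N:1, O:1.

C14H14BrNO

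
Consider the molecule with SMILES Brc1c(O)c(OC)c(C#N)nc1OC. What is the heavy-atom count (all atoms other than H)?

Every atom symbol written in the SMILES (organic subset) is one heavy atom; implicit H are not written.
Heavy atoms by element → Br:1, C:8, N:2, O:3.
Total: 14.

14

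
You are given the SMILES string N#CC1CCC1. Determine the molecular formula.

C5H7N

Walk through each heavy atom and fill implicit hydrogens from standard valence (C 4, N 3, O 2, S 2, halogen 1):
  atom 1: N, bond orders sum to 3 (valence 3) → 0 H
  atom 2: C, bond orders sum to 4 (valence 4) → 0 H
  atom 3: C, bond orders sum to 3 (valence 4) → 1 H
  atom 4: C, bond orders sum to 2 (valence 4) → 2 H
  atom 5: C, bond orders sum to 2 (valence 4) → 2 H
  atom 6: C, bond orders sum to 2 (valence 4) → 2 H
Totals → C:5, H:7, N:1.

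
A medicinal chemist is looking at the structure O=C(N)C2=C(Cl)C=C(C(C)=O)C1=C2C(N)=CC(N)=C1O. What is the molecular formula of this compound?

Walk through each heavy atom and fill implicit hydrogens from standard valence (C 4, N 3, O 2, S 2, halogen 1):
  atom 1: O, bond orders sum to 2 (valence 2) → 0 H
  atom 2: C, bond orders sum to 4 (valence 4) → 0 H
  atom 3: N, bond orders sum to 1 (valence 3) → 2 H
  atom 4: C, bond orders sum to 4 (valence 4) → 0 H
  atom 5: C, bond orders sum to 4 (valence 4) → 0 H
  atom 6: Cl (halogen, monovalent) → 0 H
  atom 7: C, bond orders sum to 3 (valence 4) → 1 H
  atom 8: C, bond orders sum to 4 (valence 4) → 0 H
  atom 9: C, bond orders sum to 4 (valence 4) → 0 H
  atom 10: C, bond orders sum to 1 (valence 4) → 3 H
  atom 11: O, bond orders sum to 2 (valence 2) → 0 H
  atom 12: C, bond orders sum to 4 (valence 4) → 0 H
  atom 13: C, bond orders sum to 4 (valence 4) → 0 H
  atom 14: C, bond orders sum to 4 (valence 4) → 0 H
  atom 15: N, bond orders sum to 1 (valence 3) → 2 H
  atom 16: C, bond orders sum to 3 (valence 4) → 1 H
  atom 17: C, bond orders sum to 4 (valence 4) → 0 H
  atom 18: N, bond orders sum to 1 (valence 3) → 2 H
  atom 19: C, bond orders sum to 4 (valence 4) → 0 H
  atom 20: O, bond orders sum to 1 (valence 2) → 1 H
Totals → C:13, H:12, Cl:1, N:3, O:3.

C13H12ClN3O3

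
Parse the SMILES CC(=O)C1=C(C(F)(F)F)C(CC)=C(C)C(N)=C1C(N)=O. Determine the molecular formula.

C13H15F3N2O2

Walk through each heavy atom and fill implicit hydrogens from standard valence (C 4, N 3, O 2, S 2, halogen 1):
  atom 1: C, bond orders sum to 1 (valence 4) → 3 H
  atom 2: C, bond orders sum to 4 (valence 4) → 0 H
  atom 3: O, bond orders sum to 2 (valence 2) → 0 H
  atom 4: C, bond orders sum to 4 (valence 4) → 0 H
  atom 5: C, bond orders sum to 4 (valence 4) → 0 H
  atom 6: C, bond orders sum to 4 (valence 4) → 0 H
  atom 7: F (halogen, monovalent) → 0 H
  atom 8: F (halogen, monovalent) → 0 H
  atom 9: F (halogen, monovalent) → 0 H
  atom 10: C, bond orders sum to 4 (valence 4) → 0 H
  atom 11: C, bond orders sum to 2 (valence 4) → 2 H
  atom 12: C, bond orders sum to 1 (valence 4) → 3 H
  atom 13: C, bond orders sum to 4 (valence 4) → 0 H
  atom 14: C, bond orders sum to 1 (valence 4) → 3 H
  atom 15: C, bond orders sum to 4 (valence 4) → 0 H
  atom 16: N, bond orders sum to 1 (valence 3) → 2 H
  atom 17: C, bond orders sum to 4 (valence 4) → 0 H
  atom 18: C, bond orders sum to 4 (valence 4) → 0 H
  atom 19: N, bond orders sum to 1 (valence 3) → 2 H
  atom 20: O, bond orders sum to 2 (valence 2) → 0 H
Totals → C:13, H:15, F:3, N:2, O:2.
In Hill order: C13H15F3N2O2.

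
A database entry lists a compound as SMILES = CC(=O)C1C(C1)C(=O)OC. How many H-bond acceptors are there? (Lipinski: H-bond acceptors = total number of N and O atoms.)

3

N atoms: 0; O atoms: 3.
Lipinski HBA = 0 + 3 = 3.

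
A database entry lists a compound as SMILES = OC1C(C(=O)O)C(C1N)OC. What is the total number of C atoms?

6

Count every carbon token in the SMILES (each C, including those in ring-closure positions and inside branches).
Carbon count: 6.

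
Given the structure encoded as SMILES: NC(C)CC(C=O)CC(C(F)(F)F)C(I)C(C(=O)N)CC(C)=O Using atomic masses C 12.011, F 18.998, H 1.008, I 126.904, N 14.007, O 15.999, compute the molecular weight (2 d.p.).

450.24 g/mol

First, the molecular formula is C14H22F3IN2O3 (counting implicit H from valence).
  C: 14 × 12.011 = 168.154
  F: 3 × 18.998 = 56.994
  H: 22 × 1.008 = 22.176
  I: 1 × 126.904 = 126.904
  N: 2 × 14.007 = 28.014
  O: 3 × 15.999 = 47.997
Sum: 14×12.011 + 3×18.998 + 22×1.008 + 1×126.904 + 2×14.007 + 3×15.999 = 450.239 → 450.24 g/mol.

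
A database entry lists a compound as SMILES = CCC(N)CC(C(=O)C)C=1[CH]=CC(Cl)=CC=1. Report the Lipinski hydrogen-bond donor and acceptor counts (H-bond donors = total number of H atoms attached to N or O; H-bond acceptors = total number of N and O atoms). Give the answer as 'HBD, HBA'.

2, 2

Donors: find every N or O and count the H atoms it carries.
  atom 4 (N): bond orders sum to 1 → 2 H
  atom 8 (O): bond orders sum to 2 → 0 H
Lipinski HBD = 2.
Acceptors: N atoms = 1, O atoms = 1 → HBA = 2.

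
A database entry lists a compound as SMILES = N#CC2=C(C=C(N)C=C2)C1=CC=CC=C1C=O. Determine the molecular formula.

Walk through each heavy atom and fill implicit hydrogens from standard valence (C 4, N 3, O 2, S 2, halogen 1):
  atom 1: N, bond orders sum to 3 (valence 3) → 0 H
  atom 2: C, bond orders sum to 4 (valence 4) → 0 H
  atom 3: C, bond orders sum to 4 (valence 4) → 0 H
  atom 4: C, bond orders sum to 4 (valence 4) → 0 H
  atom 5: C, bond orders sum to 3 (valence 4) → 1 H
  atom 6: C, bond orders sum to 4 (valence 4) → 0 H
  atom 7: N, bond orders sum to 1 (valence 3) → 2 H
  atom 8: C, bond orders sum to 3 (valence 4) → 1 H
  atom 9: C, bond orders sum to 3 (valence 4) → 1 H
  atom 10: C, bond orders sum to 4 (valence 4) → 0 H
  atom 11: C, bond orders sum to 3 (valence 4) → 1 H
  atom 12: C, bond orders sum to 3 (valence 4) → 1 H
  atom 13: C, bond orders sum to 3 (valence 4) → 1 H
  atom 14: C, bond orders sum to 3 (valence 4) → 1 H
  atom 15: C, bond orders sum to 4 (valence 4) → 0 H
  atom 16: C, bond orders sum to 3 (valence 4) → 1 H
  atom 17: O, bond orders sum to 2 (valence 2) → 0 H
Totals → C:14, H:10, N:2, O:1.
In Hill order: C14H10N2O.

C14H10N2O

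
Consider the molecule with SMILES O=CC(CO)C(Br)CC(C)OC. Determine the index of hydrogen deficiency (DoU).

Degree of unsaturation = (number of rings) + (number of π bonds).
Ring closures in the SMILES: 0.
π bonds: 1 double bond (each 1 DoU) → 1 DoU from unsaturation.
Total DoU = 0 + 1 = 1.

1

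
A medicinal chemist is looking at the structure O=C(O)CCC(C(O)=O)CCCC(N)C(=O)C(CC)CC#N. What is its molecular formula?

C15H24N2O5

Walk through each heavy atom and fill implicit hydrogens from standard valence (C 4, N 3, O 2, S 2, halogen 1):
  atom 1: O, bond orders sum to 2 (valence 2) → 0 H
  atom 2: C, bond orders sum to 4 (valence 4) → 0 H
  atom 3: O, bond orders sum to 1 (valence 2) → 1 H
  atom 4: C, bond orders sum to 2 (valence 4) → 2 H
  atom 5: C, bond orders sum to 2 (valence 4) → 2 H
  atom 6: C, bond orders sum to 3 (valence 4) → 1 H
  atom 7: C, bond orders sum to 4 (valence 4) → 0 H
  atom 8: O, bond orders sum to 1 (valence 2) → 1 H
  atom 9: O, bond orders sum to 2 (valence 2) → 0 H
  atom 10: C, bond orders sum to 2 (valence 4) → 2 H
  atom 11: C, bond orders sum to 2 (valence 4) → 2 H
  atom 12: C, bond orders sum to 2 (valence 4) → 2 H
  atom 13: C, bond orders sum to 3 (valence 4) → 1 H
  atom 14: N, bond orders sum to 1 (valence 3) → 2 H
  atom 15: C, bond orders sum to 4 (valence 4) → 0 H
  atom 16: O, bond orders sum to 2 (valence 2) → 0 H
  atom 17: C, bond orders sum to 3 (valence 4) → 1 H
  atom 18: C, bond orders sum to 2 (valence 4) → 2 H
  atom 19: C, bond orders sum to 1 (valence 4) → 3 H
  atom 20: C, bond orders sum to 2 (valence 4) → 2 H
  atom 21: C, bond orders sum to 4 (valence 4) → 0 H
  atom 22: N, bond orders sum to 3 (valence 3) → 0 H
Totals → C:15, H:24, N:2, O:5.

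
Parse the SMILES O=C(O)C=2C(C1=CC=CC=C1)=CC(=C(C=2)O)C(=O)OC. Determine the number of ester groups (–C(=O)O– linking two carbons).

The ester motif appears at heavy-atom position 17 in the SMILES.
Other groups present: 1 carboxylic acid, 1 hydroxyl.
Ester count: 1.

1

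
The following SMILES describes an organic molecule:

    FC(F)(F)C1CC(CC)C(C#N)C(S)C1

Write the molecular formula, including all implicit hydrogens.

Walk through each heavy atom and fill implicit hydrogens from standard valence (C 4, N 3, O 2, S 2, halogen 1):
  atom 1: F (halogen, monovalent) → 0 H
  atom 2: C, bond orders sum to 4 (valence 4) → 0 H
  atom 3: F (halogen, monovalent) → 0 H
  atom 4: F (halogen, monovalent) → 0 H
  atom 5: C, bond orders sum to 3 (valence 4) → 1 H
  atom 6: C, bond orders sum to 2 (valence 4) → 2 H
  atom 7: C, bond orders sum to 3 (valence 4) → 1 H
  atom 8: C, bond orders sum to 2 (valence 4) → 2 H
  atom 9: C, bond orders sum to 1 (valence 4) → 3 H
  atom 10: C, bond orders sum to 3 (valence 4) → 1 H
  atom 11: C, bond orders sum to 4 (valence 4) → 0 H
  atom 12: N, bond orders sum to 3 (valence 3) → 0 H
  atom 13: C, bond orders sum to 3 (valence 4) → 1 H
  atom 14: S, bond orders sum to 1 (valence 2) → 1 H
  atom 15: C, bond orders sum to 2 (valence 4) → 2 H
Totals → C:10, H:14, F:3, N:1, S:1.
In Hill order: C10H14F3NS.

C10H14F3NS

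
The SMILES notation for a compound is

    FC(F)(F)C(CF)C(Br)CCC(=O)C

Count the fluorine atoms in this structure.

Scan the SMILES for F atoms (remember two-letter symbols like Cl and Br are single atoms).
Fluorine count: 4.

4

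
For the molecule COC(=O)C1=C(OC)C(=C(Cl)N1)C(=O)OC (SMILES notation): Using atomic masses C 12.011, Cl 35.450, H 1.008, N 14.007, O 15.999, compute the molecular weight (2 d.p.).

First, the molecular formula is C9H10ClNO5 (counting implicit H from valence).
  C: 9 × 12.011 = 108.099
  Cl: 1 × 35.450 = 35.450
  H: 10 × 1.008 = 10.080
  N: 1 × 14.007 = 14.007
  O: 5 × 15.999 = 79.995
Sum: 9×12.011 + 1×35.450 + 10×1.008 + 1×14.007 + 5×15.999 = 247.631 → 247.63 g/mol.

247.63 g/mol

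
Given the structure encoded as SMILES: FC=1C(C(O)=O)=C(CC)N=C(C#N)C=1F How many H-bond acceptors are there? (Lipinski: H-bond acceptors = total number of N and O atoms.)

4

N atoms: 2; O atoms: 2.
Lipinski HBA = 2 + 2 = 4.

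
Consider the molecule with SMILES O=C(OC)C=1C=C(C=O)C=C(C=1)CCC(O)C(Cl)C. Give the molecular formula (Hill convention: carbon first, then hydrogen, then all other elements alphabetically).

C14H17ClO4

Walk through each heavy atom and fill implicit hydrogens from standard valence (C 4, N 3, O 2, S 2, halogen 1):
  atom 1: O, bond orders sum to 2 (valence 2) → 0 H
  atom 2: C, bond orders sum to 4 (valence 4) → 0 H
  atom 3: O, bond orders sum to 2 (valence 2) → 0 H
  atom 4: C, bond orders sum to 1 (valence 4) → 3 H
  atom 5: C, bond orders sum to 4 (valence 4) → 0 H
  atom 6: C, bond orders sum to 3 (valence 4) → 1 H
  atom 7: C, bond orders sum to 4 (valence 4) → 0 H
  atom 8: C, bond orders sum to 3 (valence 4) → 1 H
  atom 9: O, bond orders sum to 2 (valence 2) → 0 H
  atom 10: C, bond orders sum to 3 (valence 4) → 1 H
  atom 11: C, bond orders sum to 4 (valence 4) → 0 H
  atom 12: C, bond orders sum to 3 (valence 4) → 1 H
  atom 13: C, bond orders sum to 2 (valence 4) → 2 H
  atom 14: C, bond orders sum to 2 (valence 4) → 2 H
  atom 15: C, bond orders sum to 3 (valence 4) → 1 H
  atom 16: O, bond orders sum to 1 (valence 2) → 1 H
  atom 17: C, bond orders sum to 3 (valence 4) → 1 H
  atom 18: Cl (halogen, monovalent) → 0 H
  atom 19: C, bond orders sum to 1 (valence 4) → 3 H
Totals → C:14, H:17, Cl:1, O:4.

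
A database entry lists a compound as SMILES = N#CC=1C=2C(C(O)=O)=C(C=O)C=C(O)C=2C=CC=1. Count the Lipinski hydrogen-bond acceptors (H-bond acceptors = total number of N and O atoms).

N atoms: 1; O atoms: 4.
Lipinski HBA = 1 + 4 = 5.

5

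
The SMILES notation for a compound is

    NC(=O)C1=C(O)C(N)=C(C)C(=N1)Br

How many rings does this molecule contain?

In SMILES, each pair of matching ring-closure digits denotes one ring-closing bond; the number of such bonds equals the number of independent rings.
Ring-closure bonds here: 1.

1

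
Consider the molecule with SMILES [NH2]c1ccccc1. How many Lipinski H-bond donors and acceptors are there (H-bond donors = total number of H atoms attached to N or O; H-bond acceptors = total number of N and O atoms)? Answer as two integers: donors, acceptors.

Donors: find every N or O and count the H atoms it carries.
  atom 1 (N): bond orders sum to 1 → 2 H
Lipinski HBD = 2.
Acceptors: N atoms = 1, O atoms = 0 → HBA = 1.

2, 1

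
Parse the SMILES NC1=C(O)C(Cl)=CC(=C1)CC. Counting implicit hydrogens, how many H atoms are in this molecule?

10

Walk through each heavy atom and fill implicit hydrogens from standard valence (C 4, N 3, O 2, S 2, halogen 1):
  atom 1: N, bond orders sum to 1 (valence 3) → 2 H
  atom 2: C, bond orders sum to 4 (valence 4) → 0 H
  atom 3: C, bond orders sum to 4 (valence 4) → 0 H
  atom 4: O, bond orders sum to 1 (valence 2) → 1 H
  atom 5: C, bond orders sum to 4 (valence 4) → 0 H
  atom 6: Cl (halogen, monovalent) → 0 H
  atom 7: C, bond orders sum to 3 (valence 4) → 1 H
  atom 8: C, bond orders sum to 4 (valence 4) → 0 H
  atom 9: C, bond orders sum to 3 (valence 4) → 1 H
  atom 10: C, bond orders sum to 2 (valence 4) → 2 H
  atom 11: C, bond orders sum to 1 (valence 4) → 3 H
Total hydrogens: 10.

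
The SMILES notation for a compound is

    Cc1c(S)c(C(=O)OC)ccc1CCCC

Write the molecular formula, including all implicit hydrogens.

Walk through each heavy atom and fill implicit hydrogens from standard valence (C 4, N 3, O 2, S 2, halogen 1); for lowercase aromatic atoms, an aromatic c carries 1 H when it has two neighbours and 0 H with three, and aromatic n carries 0 H:
  atom 1: C, bond orders sum to 1 (valence 4) → 3 H
  atom 2: aromatic c, 3 neighbours → 0 H
  atom 3: aromatic c, 3 neighbours → 0 H
  atom 4: S, bond orders sum to 1 (valence 2) → 1 H
  atom 5: aromatic c, 3 neighbours → 0 H
  atom 6: C, bond orders sum to 4 (valence 4) → 0 H
  atom 7: O, bond orders sum to 2 (valence 2) → 0 H
  atom 8: O, bond orders sum to 2 (valence 2) → 0 H
  atom 9: C, bond orders sum to 1 (valence 4) → 3 H
  atom 10: aromatic c, 2 neighbours → 1 H
  atom 11: aromatic c, 2 neighbours → 1 H
  atom 12: aromatic c, 3 neighbours → 0 H
  atom 13: C, bond orders sum to 2 (valence 4) → 2 H
  atom 14: C, bond orders sum to 2 (valence 4) → 2 H
  atom 15: C, bond orders sum to 2 (valence 4) → 2 H
  atom 16: C, bond orders sum to 1 (valence 4) → 3 H
Totals → C:13, H:18, O:2, S:1.

C13H18O2S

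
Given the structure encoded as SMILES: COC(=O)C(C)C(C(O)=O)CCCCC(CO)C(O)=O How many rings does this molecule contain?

In SMILES, each pair of matching ring-closure digits denotes one ring-closing bond; the number of such bonds equals the number of independent rings.
Ring-closure bonds here: 0.

0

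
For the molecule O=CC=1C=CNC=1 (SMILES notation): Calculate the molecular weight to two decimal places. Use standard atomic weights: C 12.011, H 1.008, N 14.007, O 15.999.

95.10 g/mol

First, the molecular formula is C5H5NO (counting implicit H from valence).
  C: 5 × 12.011 = 60.055
  H: 5 × 1.008 = 5.040
  N: 1 × 14.007 = 14.007
  O: 1 × 15.999 = 15.999
Sum: 5×12.011 + 5×1.008 + 1×14.007 + 1×15.999 = 95.101 → 95.10 g/mol.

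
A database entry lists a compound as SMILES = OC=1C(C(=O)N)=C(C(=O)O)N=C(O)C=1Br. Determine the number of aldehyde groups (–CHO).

0

Scan the SMILES for the aldehyde motif — none present.
Groups that are present: 1 amide, 1 carboxylic acid, 2 hydroxyl.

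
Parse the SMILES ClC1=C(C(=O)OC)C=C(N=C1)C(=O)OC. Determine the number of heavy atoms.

Every atom symbol written in the SMILES (organic subset) is one heavy atom; implicit H are not written.
Heavy atoms by element → C:9, Cl:1, N:1, O:4.
Total: 15.

15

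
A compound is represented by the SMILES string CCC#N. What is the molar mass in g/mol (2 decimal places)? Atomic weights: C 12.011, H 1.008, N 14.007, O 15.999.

55.08 g/mol

First, the molecular formula is C3H5N (counting implicit H from valence).
  C: 3 × 12.011 = 36.033
  H: 5 × 1.008 = 5.040
  N: 1 × 14.007 = 14.007
Sum: 3×12.011 + 5×1.008 + 1×14.007 = 55.080 → 55.08 g/mol.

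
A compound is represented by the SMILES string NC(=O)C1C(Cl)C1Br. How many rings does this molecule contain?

In SMILES, each pair of matching ring-closure digits denotes one ring-closing bond; the number of such bonds equals the number of independent rings.
Ring-closure bonds here: 1.

1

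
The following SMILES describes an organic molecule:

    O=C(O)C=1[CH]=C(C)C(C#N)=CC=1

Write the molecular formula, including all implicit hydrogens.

Walk through each heavy atom and fill implicit hydrogens from standard valence (C 4, N 3, O 2, S 2, halogen 1):
  atom 1: O, bond orders sum to 2 (valence 2) → 0 H
  atom 2: C, bond orders sum to 4 (valence 4) → 0 H
  atom 3: O, bond orders sum to 1 (valence 2) → 1 H
  atom 4: C, bond orders sum to 4 (valence 4) → 0 H
  atom 5: C with explicit H count 1
  atom 6: C, bond orders sum to 4 (valence 4) → 0 H
  atom 7: C, bond orders sum to 1 (valence 4) → 3 H
  atom 8: C, bond orders sum to 4 (valence 4) → 0 H
  atom 9: C, bond orders sum to 4 (valence 4) → 0 H
  atom 10: N, bond orders sum to 3 (valence 3) → 0 H
  atom 11: C, bond orders sum to 3 (valence 4) → 1 H
  atom 12: C, bond orders sum to 3 (valence 4) → 1 H
Totals → C:9, H:7, N:1, O:2.

C9H7NO2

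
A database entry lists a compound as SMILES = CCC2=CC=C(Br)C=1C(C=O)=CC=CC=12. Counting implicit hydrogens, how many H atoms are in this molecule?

Walk through each heavy atom and fill implicit hydrogens from standard valence (C 4, N 3, O 2, S 2, halogen 1):
  atom 1: C, bond orders sum to 1 (valence 4) → 3 H
  atom 2: C, bond orders sum to 2 (valence 4) → 2 H
  atom 3: C, bond orders sum to 4 (valence 4) → 0 H
  atom 4: C, bond orders sum to 3 (valence 4) → 1 H
  atom 5: C, bond orders sum to 3 (valence 4) → 1 H
  atom 6: C, bond orders sum to 4 (valence 4) → 0 H
  atom 7: Br (halogen, monovalent) → 0 H
  atom 8: C, bond orders sum to 4 (valence 4) → 0 H
  atom 9: C, bond orders sum to 4 (valence 4) → 0 H
  atom 10: C, bond orders sum to 3 (valence 4) → 1 H
  atom 11: O, bond orders sum to 2 (valence 2) → 0 H
  atom 12: C, bond orders sum to 3 (valence 4) → 1 H
  atom 13: C, bond orders sum to 3 (valence 4) → 1 H
  atom 14: C, bond orders sum to 3 (valence 4) → 1 H
  atom 15: C, bond orders sum to 4 (valence 4) → 0 H
Total hydrogens: 11.

11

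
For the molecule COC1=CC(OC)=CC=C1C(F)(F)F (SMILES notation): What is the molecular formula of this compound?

Walk through each heavy atom and fill implicit hydrogens from standard valence (C 4, N 3, O 2, S 2, halogen 1):
  atom 1: C, bond orders sum to 1 (valence 4) → 3 H
  atom 2: O, bond orders sum to 2 (valence 2) → 0 H
  atom 3: C, bond orders sum to 4 (valence 4) → 0 H
  atom 4: C, bond orders sum to 3 (valence 4) → 1 H
  atom 5: C, bond orders sum to 4 (valence 4) → 0 H
  atom 6: O, bond orders sum to 2 (valence 2) → 0 H
  atom 7: C, bond orders sum to 1 (valence 4) → 3 H
  atom 8: C, bond orders sum to 3 (valence 4) → 1 H
  atom 9: C, bond orders sum to 3 (valence 4) → 1 H
  atom 10: C, bond orders sum to 4 (valence 4) → 0 H
  atom 11: C, bond orders sum to 4 (valence 4) → 0 H
  atom 12: F (halogen, monovalent) → 0 H
  atom 13: F (halogen, monovalent) → 0 H
  atom 14: F (halogen, monovalent) → 0 H
Totals → C:9, H:9, F:3, O:2.
In Hill order: C9H9F3O2.

C9H9F3O2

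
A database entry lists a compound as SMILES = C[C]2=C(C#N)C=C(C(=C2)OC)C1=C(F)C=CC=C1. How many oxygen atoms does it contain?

1

Scan the SMILES for O atoms (remember two-letter symbols like Cl and Br are single atoms).
Oxygen count: 1.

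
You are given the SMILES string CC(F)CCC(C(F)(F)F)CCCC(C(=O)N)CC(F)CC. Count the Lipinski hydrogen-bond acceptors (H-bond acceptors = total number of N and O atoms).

N atoms: 1; O atoms: 1.
Lipinski HBA = 1 + 1 = 2.

2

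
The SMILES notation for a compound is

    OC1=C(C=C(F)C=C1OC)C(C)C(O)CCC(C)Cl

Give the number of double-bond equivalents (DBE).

Degree of unsaturation = (number of rings) + (number of π bonds).
Ring closures in the SMILES: 1.
π bonds: 3 double bonds (each 1 DoU) → 3 DoU from unsaturation.
Total DoU = 1 + 3 = 4.

4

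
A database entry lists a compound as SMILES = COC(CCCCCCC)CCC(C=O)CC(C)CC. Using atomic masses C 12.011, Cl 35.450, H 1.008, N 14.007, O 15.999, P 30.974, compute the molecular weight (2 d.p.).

284.48 g/mol

First, the molecular formula is C18H36O2 (counting implicit H from valence).
  C: 18 × 12.011 = 216.198
  H: 36 × 1.008 = 36.288
  O: 2 × 15.999 = 31.998
Sum: 18×12.011 + 36×1.008 + 2×15.999 = 284.484 → 284.48 g/mol.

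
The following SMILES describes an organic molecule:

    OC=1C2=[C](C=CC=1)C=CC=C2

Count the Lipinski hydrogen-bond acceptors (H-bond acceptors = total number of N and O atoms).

N atoms: 0; O atoms: 1.
Lipinski HBA = 0 + 1 = 1.

1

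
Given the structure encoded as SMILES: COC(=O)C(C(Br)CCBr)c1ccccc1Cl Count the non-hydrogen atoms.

Every atom symbol written in the SMILES (organic subset) is one heavy atom; implicit H are not written.
Heavy atoms by element → Br:2, C:12, Cl:1, O:2.
Total: 17.

17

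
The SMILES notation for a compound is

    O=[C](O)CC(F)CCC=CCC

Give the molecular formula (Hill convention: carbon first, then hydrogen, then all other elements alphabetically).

Walk through each heavy atom and fill implicit hydrogens from standard valence (C 4, N 3, O 2, S 2, halogen 1):
  atom 1: O, bond orders sum to 2 (valence 2) → 0 H
  atom 2: C with explicit H count 0
  atom 3: O, bond orders sum to 1 (valence 2) → 1 H
  atom 4: C, bond orders sum to 2 (valence 4) → 2 H
  atom 5: C, bond orders sum to 3 (valence 4) → 1 H
  atom 6: F (halogen, monovalent) → 0 H
  atom 7: C, bond orders sum to 2 (valence 4) → 2 H
  atom 8: C, bond orders sum to 2 (valence 4) → 2 H
  atom 9: C, bond orders sum to 3 (valence 4) → 1 H
  atom 10: C, bond orders sum to 3 (valence 4) → 1 H
  atom 11: C, bond orders sum to 2 (valence 4) → 2 H
  atom 12: C, bond orders sum to 1 (valence 4) → 3 H
Totals → C:9, H:15, F:1, O:2.

C9H15FO2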